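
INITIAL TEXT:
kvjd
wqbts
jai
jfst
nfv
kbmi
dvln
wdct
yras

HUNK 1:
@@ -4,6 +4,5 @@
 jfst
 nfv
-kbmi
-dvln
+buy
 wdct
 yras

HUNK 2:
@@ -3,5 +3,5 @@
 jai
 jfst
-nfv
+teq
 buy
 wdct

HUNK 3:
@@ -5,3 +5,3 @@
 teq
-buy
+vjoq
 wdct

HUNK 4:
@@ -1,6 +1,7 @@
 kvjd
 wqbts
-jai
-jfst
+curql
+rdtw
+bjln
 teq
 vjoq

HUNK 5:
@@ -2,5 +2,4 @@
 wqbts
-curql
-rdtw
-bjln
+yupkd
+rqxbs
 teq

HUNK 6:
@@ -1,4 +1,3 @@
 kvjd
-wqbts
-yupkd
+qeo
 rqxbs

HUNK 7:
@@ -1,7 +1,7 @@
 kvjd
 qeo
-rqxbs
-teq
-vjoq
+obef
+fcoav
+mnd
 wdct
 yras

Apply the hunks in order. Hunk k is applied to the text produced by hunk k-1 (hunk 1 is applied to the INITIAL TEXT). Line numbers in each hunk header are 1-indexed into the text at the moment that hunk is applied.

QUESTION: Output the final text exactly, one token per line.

Answer: kvjd
qeo
obef
fcoav
mnd
wdct
yras

Derivation:
Hunk 1: at line 4 remove [kbmi,dvln] add [buy] -> 8 lines: kvjd wqbts jai jfst nfv buy wdct yras
Hunk 2: at line 3 remove [nfv] add [teq] -> 8 lines: kvjd wqbts jai jfst teq buy wdct yras
Hunk 3: at line 5 remove [buy] add [vjoq] -> 8 lines: kvjd wqbts jai jfst teq vjoq wdct yras
Hunk 4: at line 1 remove [jai,jfst] add [curql,rdtw,bjln] -> 9 lines: kvjd wqbts curql rdtw bjln teq vjoq wdct yras
Hunk 5: at line 2 remove [curql,rdtw,bjln] add [yupkd,rqxbs] -> 8 lines: kvjd wqbts yupkd rqxbs teq vjoq wdct yras
Hunk 6: at line 1 remove [wqbts,yupkd] add [qeo] -> 7 lines: kvjd qeo rqxbs teq vjoq wdct yras
Hunk 7: at line 1 remove [rqxbs,teq,vjoq] add [obef,fcoav,mnd] -> 7 lines: kvjd qeo obef fcoav mnd wdct yras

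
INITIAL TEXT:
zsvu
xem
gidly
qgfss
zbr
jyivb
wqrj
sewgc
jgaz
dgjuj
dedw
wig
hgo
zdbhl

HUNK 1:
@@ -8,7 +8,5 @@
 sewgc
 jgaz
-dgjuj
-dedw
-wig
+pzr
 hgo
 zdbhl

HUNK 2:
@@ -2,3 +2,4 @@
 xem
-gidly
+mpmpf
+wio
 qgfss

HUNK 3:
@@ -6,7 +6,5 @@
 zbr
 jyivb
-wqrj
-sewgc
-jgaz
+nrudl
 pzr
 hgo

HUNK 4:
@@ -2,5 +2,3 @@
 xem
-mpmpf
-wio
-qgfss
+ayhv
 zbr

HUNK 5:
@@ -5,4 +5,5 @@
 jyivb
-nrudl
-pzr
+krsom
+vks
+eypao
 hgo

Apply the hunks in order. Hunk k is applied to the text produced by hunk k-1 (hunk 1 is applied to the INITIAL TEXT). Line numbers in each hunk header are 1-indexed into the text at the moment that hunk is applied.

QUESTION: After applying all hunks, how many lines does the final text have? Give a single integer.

Hunk 1: at line 8 remove [dgjuj,dedw,wig] add [pzr] -> 12 lines: zsvu xem gidly qgfss zbr jyivb wqrj sewgc jgaz pzr hgo zdbhl
Hunk 2: at line 2 remove [gidly] add [mpmpf,wio] -> 13 lines: zsvu xem mpmpf wio qgfss zbr jyivb wqrj sewgc jgaz pzr hgo zdbhl
Hunk 3: at line 6 remove [wqrj,sewgc,jgaz] add [nrudl] -> 11 lines: zsvu xem mpmpf wio qgfss zbr jyivb nrudl pzr hgo zdbhl
Hunk 4: at line 2 remove [mpmpf,wio,qgfss] add [ayhv] -> 9 lines: zsvu xem ayhv zbr jyivb nrudl pzr hgo zdbhl
Hunk 5: at line 5 remove [nrudl,pzr] add [krsom,vks,eypao] -> 10 lines: zsvu xem ayhv zbr jyivb krsom vks eypao hgo zdbhl
Final line count: 10

Answer: 10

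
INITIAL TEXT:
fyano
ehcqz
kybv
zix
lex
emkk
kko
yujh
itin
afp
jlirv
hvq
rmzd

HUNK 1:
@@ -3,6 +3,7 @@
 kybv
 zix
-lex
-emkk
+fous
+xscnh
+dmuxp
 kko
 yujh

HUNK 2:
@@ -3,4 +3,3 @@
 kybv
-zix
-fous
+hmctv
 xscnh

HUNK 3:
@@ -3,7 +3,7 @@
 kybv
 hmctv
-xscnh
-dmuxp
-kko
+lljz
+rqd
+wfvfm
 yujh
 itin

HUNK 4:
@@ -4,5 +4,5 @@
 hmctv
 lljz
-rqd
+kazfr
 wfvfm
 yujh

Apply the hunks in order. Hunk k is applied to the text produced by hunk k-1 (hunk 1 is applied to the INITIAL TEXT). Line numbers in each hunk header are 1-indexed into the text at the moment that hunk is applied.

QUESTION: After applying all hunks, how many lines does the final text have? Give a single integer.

Hunk 1: at line 3 remove [lex,emkk] add [fous,xscnh,dmuxp] -> 14 lines: fyano ehcqz kybv zix fous xscnh dmuxp kko yujh itin afp jlirv hvq rmzd
Hunk 2: at line 3 remove [zix,fous] add [hmctv] -> 13 lines: fyano ehcqz kybv hmctv xscnh dmuxp kko yujh itin afp jlirv hvq rmzd
Hunk 3: at line 3 remove [xscnh,dmuxp,kko] add [lljz,rqd,wfvfm] -> 13 lines: fyano ehcqz kybv hmctv lljz rqd wfvfm yujh itin afp jlirv hvq rmzd
Hunk 4: at line 4 remove [rqd] add [kazfr] -> 13 lines: fyano ehcqz kybv hmctv lljz kazfr wfvfm yujh itin afp jlirv hvq rmzd
Final line count: 13

Answer: 13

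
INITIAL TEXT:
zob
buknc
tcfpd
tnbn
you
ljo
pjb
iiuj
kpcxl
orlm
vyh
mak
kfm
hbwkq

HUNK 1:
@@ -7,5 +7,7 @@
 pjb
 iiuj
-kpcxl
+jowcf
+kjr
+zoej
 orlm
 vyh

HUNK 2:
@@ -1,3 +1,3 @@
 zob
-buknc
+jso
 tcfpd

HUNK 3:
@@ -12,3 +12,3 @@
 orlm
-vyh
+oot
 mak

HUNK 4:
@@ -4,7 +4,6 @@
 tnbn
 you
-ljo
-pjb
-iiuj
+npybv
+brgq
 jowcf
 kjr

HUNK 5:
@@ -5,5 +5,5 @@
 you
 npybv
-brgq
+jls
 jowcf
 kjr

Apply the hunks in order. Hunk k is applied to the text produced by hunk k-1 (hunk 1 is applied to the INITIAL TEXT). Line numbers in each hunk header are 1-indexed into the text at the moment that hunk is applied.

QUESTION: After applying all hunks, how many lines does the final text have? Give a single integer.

Hunk 1: at line 7 remove [kpcxl] add [jowcf,kjr,zoej] -> 16 lines: zob buknc tcfpd tnbn you ljo pjb iiuj jowcf kjr zoej orlm vyh mak kfm hbwkq
Hunk 2: at line 1 remove [buknc] add [jso] -> 16 lines: zob jso tcfpd tnbn you ljo pjb iiuj jowcf kjr zoej orlm vyh mak kfm hbwkq
Hunk 3: at line 12 remove [vyh] add [oot] -> 16 lines: zob jso tcfpd tnbn you ljo pjb iiuj jowcf kjr zoej orlm oot mak kfm hbwkq
Hunk 4: at line 4 remove [ljo,pjb,iiuj] add [npybv,brgq] -> 15 lines: zob jso tcfpd tnbn you npybv brgq jowcf kjr zoej orlm oot mak kfm hbwkq
Hunk 5: at line 5 remove [brgq] add [jls] -> 15 lines: zob jso tcfpd tnbn you npybv jls jowcf kjr zoej orlm oot mak kfm hbwkq
Final line count: 15

Answer: 15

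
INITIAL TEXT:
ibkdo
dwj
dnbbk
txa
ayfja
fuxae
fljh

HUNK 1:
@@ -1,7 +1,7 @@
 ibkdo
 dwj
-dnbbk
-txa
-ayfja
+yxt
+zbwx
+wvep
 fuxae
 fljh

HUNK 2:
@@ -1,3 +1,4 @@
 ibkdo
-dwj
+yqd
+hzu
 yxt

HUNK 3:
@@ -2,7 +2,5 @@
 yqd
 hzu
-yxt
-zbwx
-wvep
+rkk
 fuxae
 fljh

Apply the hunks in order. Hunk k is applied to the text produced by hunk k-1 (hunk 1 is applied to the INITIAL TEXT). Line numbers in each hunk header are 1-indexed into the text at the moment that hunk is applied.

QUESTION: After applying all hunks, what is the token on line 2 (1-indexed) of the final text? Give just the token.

Hunk 1: at line 1 remove [dnbbk,txa,ayfja] add [yxt,zbwx,wvep] -> 7 lines: ibkdo dwj yxt zbwx wvep fuxae fljh
Hunk 2: at line 1 remove [dwj] add [yqd,hzu] -> 8 lines: ibkdo yqd hzu yxt zbwx wvep fuxae fljh
Hunk 3: at line 2 remove [yxt,zbwx,wvep] add [rkk] -> 6 lines: ibkdo yqd hzu rkk fuxae fljh
Final line 2: yqd

Answer: yqd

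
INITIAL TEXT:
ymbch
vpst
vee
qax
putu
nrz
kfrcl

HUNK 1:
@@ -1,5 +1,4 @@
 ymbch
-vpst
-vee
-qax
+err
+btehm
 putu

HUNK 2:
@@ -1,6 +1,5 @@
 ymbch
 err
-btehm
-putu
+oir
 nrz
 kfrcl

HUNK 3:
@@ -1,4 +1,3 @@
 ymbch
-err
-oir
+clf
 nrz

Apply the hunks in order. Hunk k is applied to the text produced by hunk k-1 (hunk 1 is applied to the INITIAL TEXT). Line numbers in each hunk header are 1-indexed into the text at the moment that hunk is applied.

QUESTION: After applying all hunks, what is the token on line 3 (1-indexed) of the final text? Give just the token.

Answer: nrz

Derivation:
Hunk 1: at line 1 remove [vpst,vee,qax] add [err,btehm] -> 6 lines: ymbch err btehm putu nrz kfrcl
Hunk 2: at line 1 remove [btehm,putu] add [oir] -> 5 lines: ymbch err oir nrz kfrcl
Hunk 3: at line 1 remove [err,oir] add [clf] -> 4 lines: ymbch clf nrz kfrcl
Final line 3: nrz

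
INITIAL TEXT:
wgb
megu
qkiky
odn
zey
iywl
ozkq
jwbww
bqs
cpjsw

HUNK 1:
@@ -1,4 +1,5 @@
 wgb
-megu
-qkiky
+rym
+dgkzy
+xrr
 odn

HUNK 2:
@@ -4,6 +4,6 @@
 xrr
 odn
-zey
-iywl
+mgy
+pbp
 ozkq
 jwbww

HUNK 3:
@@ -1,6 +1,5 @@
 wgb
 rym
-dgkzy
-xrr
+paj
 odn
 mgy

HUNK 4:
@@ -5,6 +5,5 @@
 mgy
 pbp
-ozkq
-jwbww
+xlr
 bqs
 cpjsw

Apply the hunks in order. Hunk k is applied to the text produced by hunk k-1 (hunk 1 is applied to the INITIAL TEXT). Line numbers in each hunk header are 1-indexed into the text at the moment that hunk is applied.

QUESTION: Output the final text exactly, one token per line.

Answer: wgb
rym
paj
odn
mgy
pbp
xlr
bqs
cpjsw

Derivation:
Hunk 1: at line 1 remove [megu,qkiky] add [rym,dgkzy,xrr] -> 11 lines: wgb rym dgkzy xrr odn zey iywl ozkq jwbww bqs cpjsw
Hunk 2: at line 4 remove [zey,iywl] add [mgy,pbp] -> 11 lines: wgb rym dgkzy xrr odn mgy pbp ozkq jwbww bqs cpjsw
Hunk 3: at line 1 remove [dgkzy,xrr] add [paj] -> 10 lines: wgb rym paj odn mgy pbp ozkq jwbww bqs cpjsw
Hunk 4: at line 5 remove [ozkq,jwbww] add [xlr] -> 9 lines: wgb rym paj odn mgy pbp xlr bqs cpjsw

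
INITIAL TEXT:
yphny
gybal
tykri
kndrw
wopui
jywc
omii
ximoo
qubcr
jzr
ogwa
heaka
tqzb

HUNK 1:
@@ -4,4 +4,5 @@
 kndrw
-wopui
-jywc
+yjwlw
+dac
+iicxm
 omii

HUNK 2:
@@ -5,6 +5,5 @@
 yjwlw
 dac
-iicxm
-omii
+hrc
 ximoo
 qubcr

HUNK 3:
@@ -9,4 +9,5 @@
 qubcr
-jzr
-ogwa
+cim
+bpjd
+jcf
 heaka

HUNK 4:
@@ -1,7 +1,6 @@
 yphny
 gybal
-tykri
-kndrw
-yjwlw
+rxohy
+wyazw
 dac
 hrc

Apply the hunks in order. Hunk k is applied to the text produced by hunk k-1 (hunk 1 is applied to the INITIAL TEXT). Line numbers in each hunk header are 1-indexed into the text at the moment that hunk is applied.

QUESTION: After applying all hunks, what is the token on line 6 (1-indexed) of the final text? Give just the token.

Answer: hrc

Derivation:
Hunk 1: at line 4 remove [wopui,jywc] add [yjwlw,dac,iicxm] -> 14 lines: yphny gybal tykri kndrw yjwlw dac iicxm omii ximoo qubcr jzr ogwa heaka tqzb
Hunk 2: at line 5 remove [iicxm,omii] add [hrc] -> 13 lines: yphny gybal tykri kndrw yjwlw dac hrc ximoo qubcr jzr ogwa heaka tqzb
Hunk 3: at line 9 remove [jzr,ogwa] add [cim,bpjd,jcf] -> 14 lines: yphny gybal tykri kndrw yjwlw dac hrc ximoo qubcr cim bpjd jcf heaka tqzb
Hunk 4: at line 1 remove [tykri,kndrw,yjwlw] add [rxohy,wyazw] -> 13 lines: yphny gybal rxohy wyazw dac hrc ximoo qubcr cim bpjd jcf heaka tqzb
Final line 6: hrc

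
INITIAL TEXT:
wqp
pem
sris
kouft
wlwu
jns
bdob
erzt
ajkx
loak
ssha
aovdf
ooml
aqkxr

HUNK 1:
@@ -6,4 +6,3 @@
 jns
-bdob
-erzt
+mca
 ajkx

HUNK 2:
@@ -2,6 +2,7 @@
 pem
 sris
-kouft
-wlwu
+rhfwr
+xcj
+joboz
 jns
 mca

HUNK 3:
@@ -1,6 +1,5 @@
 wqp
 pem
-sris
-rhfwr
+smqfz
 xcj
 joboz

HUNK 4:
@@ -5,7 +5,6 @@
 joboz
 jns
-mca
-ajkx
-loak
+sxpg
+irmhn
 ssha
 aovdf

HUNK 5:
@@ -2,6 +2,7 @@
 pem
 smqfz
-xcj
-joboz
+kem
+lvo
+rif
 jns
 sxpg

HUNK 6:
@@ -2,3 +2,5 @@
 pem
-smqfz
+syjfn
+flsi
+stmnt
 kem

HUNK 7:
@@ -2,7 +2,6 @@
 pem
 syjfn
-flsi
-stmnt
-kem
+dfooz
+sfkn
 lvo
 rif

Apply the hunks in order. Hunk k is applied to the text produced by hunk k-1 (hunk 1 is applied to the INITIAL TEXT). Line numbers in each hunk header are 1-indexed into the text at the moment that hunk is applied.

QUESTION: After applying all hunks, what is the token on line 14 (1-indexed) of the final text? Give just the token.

Hunk 1: at line 6 remove [bdob,erzt] add [mca] -> 13 lines: wqp pem sris kouft wlwu jns mca ajkx loak ssha aovdf ooml aqkxr
Hunk 2: at line 2 remove [kouft,wlwu] add [rhfwr,xcj,joboz] -> 14 lines: wqp pem sris rhfwr xcj joboz jns mca ajkx loak ssha aovdf ooml aqkxr
Hunk 3: at line 1 remove [sris,rhfwr] add [smqfz] -> 13 lines: wqp pem smqfz xcj joboz jns mca ajkx loak ssha aovdf ooml aqkxr
Hunk 4: at line 5 remove [mca,ajkx,loak] add [sxpg,irmhn] -> 12 lines: wqp pem smqfz xcj joboz jns sxpg irmhn ssha aovdf ooml aqkxr
Hunk 5: at line 2 remove [xcj,joboz] add [kem,lvo,rif] -> 13 lines: wqp pem smqfz kem lvo rif jns sxpg irmhn ssha aovdf ooml aqkxr
Hunk 6: at line 2 remove [smqfz] add [syjfn,flsi,stmnt] -> 15 lines: wqp pem syjfn flsi stmnt kem lvo rif jns sxpg irmhn ssha aovdf ooml aqkxr
Hunk 7: at line 2 remove [flsi,stmnt,kem] add [dfooz,sfkn] -> 14 lines: wqp pem syjfn dfooz sfkn lvo rif jns sxpg irmhn ssha aovdf ooml aqkxr
Final line 14: aqkxr

Answer: aqkxr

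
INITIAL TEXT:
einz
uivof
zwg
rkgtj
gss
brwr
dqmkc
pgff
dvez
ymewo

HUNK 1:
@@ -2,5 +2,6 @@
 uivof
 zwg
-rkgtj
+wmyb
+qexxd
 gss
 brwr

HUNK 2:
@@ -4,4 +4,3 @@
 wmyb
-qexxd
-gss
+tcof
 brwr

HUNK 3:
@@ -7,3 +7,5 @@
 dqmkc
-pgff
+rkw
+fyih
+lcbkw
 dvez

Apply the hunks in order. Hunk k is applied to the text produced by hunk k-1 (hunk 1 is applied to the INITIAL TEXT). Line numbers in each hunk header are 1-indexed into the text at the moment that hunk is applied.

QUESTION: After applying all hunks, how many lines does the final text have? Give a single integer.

Answer: 12

Derivation:
Hunk 1: at line 2 remove [rkgtj] add [wmyb,qexxd] -> 11 lines: einz uivof zwg wmyb qexxd gss brwr dqmkc pgff dvez ymewo
Hunk 2: at line 4 remove [qexxd,gss] add [tcof] -> 10 lines: einz uivof zwg wmyb tcof brwr dqmkc pgff dvez ymewo
Hunk 3: at line 7 remove [pgff] add [rkw,fyih,lcbkw] -> 12 lines: einz uivof zwg wmyb tcof brwr dqmkc rkw fyih lcbkw dvez ymewo
Final line count: 12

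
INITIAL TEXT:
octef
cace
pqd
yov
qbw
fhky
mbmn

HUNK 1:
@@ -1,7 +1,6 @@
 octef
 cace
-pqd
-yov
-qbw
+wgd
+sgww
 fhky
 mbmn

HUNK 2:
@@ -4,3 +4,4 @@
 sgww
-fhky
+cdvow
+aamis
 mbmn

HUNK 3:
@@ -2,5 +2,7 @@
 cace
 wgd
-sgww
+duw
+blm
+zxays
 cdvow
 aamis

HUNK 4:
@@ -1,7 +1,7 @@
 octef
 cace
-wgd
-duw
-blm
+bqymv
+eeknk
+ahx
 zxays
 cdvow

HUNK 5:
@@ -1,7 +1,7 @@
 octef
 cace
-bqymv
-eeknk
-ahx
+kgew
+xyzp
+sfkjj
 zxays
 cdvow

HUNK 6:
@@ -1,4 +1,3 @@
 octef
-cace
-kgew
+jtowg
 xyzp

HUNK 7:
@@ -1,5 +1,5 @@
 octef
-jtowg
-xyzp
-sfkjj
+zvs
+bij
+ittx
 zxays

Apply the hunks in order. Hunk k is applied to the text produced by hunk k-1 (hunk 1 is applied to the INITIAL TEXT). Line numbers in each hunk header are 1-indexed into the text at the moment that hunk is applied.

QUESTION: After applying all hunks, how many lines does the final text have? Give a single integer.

Answer: 8

Derivation:
Hunk 1: at line 1 remove [pqd,yov,qbw] add [wgd,sgww] -> 6 lines: octef cace wgd sgww fhky mbmn
Hunk 2: at line 4 remove [fhky] add [cdvow,aamis] -> 7 lines: octef cace wgd sgww cdvow aamis mbmn
Hunk 3: at line 2 remove [sgww] add [duw,blm,zxays] -> 9 lines: octef cace wgd duw blm zxays cdvow aamis mbmn
Hunk 4: at line 1 remove [wgd,duw,blm] add [bqymv,eeknk,ahx] -> 9 lines: octef cace bqymv eeknk ahx zxays cdvow aamis mbmn
Hunk 5: at line 1 remove [bqymv,eeknk,ahx] add [kgew,xyzp,sfkjj] -> 9 lines: octef cace kgew xyzp sfkjj zxays cdvow aamis mbmn
Hunk 6: at line 1 remove [cace,kgew] add [jtowg] -> 8 lines: octef jtowg xyzp sfkjj zxays cdvow aamis mbmn
Hunk 7: at line 1 remove [jtowg,xyzp,sfkjj] add [zvs,bij,ittx] -> 8 lines: octef zvs bij ittx zxays cdvow aamis mbmn
Final line count: 8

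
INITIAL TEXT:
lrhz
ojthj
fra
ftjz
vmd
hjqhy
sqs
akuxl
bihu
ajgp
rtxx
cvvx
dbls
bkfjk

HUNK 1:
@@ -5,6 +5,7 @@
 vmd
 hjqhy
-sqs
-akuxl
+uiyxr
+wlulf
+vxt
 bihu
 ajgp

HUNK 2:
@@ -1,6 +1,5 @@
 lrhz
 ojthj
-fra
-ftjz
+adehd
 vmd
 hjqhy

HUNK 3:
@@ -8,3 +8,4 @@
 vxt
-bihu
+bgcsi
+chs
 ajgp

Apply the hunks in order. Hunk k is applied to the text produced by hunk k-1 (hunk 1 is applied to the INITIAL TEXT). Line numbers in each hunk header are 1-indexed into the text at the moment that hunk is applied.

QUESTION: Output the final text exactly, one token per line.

Answer: lrhz
ojthj
adehd
vmd
hjqhy
uiyxr
wlulf
vxt
bgcsi
chs
ajgp
rtxx
cvvx
dbls
bkfjk

Derivation:
Hunk 1: at line 5 remove [sqs,akuxl] add [uiyxr,wlulf,vxt] -> 15 lines: lrhz ojthj fra ftjz vmd hjqhy uiyxr wlulf vxt bihu ajgp rtxx cvvx dbls bkfjk
Hunk 2: at line 1 remove [fra,ftjz] add [adehd] -> 14 lines: lrhz ojthj adehd vmd hjqhy uiyxr wlulf vxt bihu ajgp rtxx cvvx dbls bkfjk
Hunk 3: at line 8 remove [bihu] add [bgcsi,chs] -> 15 lines: lrhz ojthj adehd vmd hjqhy uiyxr wlulf vxt bgcsi chs ajgp rtxx cvvx dbls bkfjk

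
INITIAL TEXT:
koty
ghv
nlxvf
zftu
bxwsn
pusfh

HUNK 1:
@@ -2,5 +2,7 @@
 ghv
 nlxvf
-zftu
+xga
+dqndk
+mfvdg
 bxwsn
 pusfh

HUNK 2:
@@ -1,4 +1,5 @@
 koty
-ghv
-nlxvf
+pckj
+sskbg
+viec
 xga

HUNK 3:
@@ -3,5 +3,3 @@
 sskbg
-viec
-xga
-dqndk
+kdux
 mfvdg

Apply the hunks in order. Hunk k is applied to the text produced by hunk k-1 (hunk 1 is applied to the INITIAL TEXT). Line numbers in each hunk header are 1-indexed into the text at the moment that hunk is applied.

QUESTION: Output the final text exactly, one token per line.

Hunk 1: at line 2 remove [zftu] add [xga,dqndk,mfvdg] -> 8 lines: koty ghv nlxvf xga dqndk mfvdg bxwsn pusfh
Hunk 2: at line 1 remove [ghv,nlxvf] add [pckj,sskbg,viec] -> 9 lines: koty pckj sskbg viec xga dqndk mfvdg bxwsn pusfh
Hunk 3: at line 3 remove [viec,xga,dqndk] add [kdux] -> 7 lines: koty pckj sskbg kdux mfvdg bxwsn pusfh

Answer: koty
pckj
sskbg
kdux
mfvdg
bxwsn
pusfh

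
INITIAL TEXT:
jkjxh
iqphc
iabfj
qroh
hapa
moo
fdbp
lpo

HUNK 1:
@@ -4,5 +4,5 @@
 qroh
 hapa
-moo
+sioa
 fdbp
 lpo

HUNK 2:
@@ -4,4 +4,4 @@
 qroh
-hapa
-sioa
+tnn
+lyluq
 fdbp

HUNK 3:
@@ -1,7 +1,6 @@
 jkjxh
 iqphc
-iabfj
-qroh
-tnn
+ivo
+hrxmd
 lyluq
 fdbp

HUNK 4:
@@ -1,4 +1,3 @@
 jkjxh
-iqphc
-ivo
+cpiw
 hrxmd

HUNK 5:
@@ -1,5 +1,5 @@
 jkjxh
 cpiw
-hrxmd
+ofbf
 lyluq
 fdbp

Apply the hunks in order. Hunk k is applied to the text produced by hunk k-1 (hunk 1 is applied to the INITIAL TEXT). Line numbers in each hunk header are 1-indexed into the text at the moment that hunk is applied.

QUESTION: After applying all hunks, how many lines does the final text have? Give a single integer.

Hunk 1: at line 4 remove [moo] add [sioa] -> 8 lines: jkjxh iqphc iabfj qroh hapa sioa fdbp lpo
Hunk 2: at line 4 remove [hapa,sioa] add [tnn,lyluq] -> 8 lines: jkjxh iqphc iabfj qroh tnn lyluq fdbp lpo
Hunk 3: at line 1 remove [iabfj,qroh,tnn] add [ivo,hrxmd] -> 7 lines: jkjxh iqphc ivo hrxmd lyluq fdbp lpo
Hunk 4: at line 1 remove [iqphc,ivo] add [cpiw] -> 6 lines: jkjxh cpiw hrxmd lyluq fdbp lpo
Hunk 5: at line 1 remove [hrxmd] add [ofbf] -> 6 lines: jkjxh cpiw ofbf lyluq fdbp lpo
Final line count: 6

Answer: 6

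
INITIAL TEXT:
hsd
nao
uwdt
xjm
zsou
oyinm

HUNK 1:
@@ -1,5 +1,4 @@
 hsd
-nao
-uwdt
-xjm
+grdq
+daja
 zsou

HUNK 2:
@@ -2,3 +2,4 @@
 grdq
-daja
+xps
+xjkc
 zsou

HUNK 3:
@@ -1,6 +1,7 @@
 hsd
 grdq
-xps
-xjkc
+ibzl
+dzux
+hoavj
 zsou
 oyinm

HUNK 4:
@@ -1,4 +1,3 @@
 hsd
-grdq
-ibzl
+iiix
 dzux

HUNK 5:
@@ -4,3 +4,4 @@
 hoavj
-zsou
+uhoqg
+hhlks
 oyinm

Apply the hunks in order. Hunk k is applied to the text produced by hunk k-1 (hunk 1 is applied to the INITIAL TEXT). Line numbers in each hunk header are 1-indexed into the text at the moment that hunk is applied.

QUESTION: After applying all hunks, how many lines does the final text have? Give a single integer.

Answer: 7

Derivation:
Hunk 1: at line 1 remove [nao,uwdt,xjm] add [grdq,daja] -> 5 lines: hsd grdq daja zsou oyinm
Hunk 2: at line 2 remove [daja] add [xps,xjkc] -> 6 lines: hsd grdq xps xjkc zsou oyinm
Hunk 3: at line 1 remove [xps,xjkc] add [ibzl,dzux,hoavj] -> 7 lines: hsd grdq ibzl dzux hoavj zsou oyinm
Hunk 4: at line 1 remove [grdq,ibzl] add [iiix] -> 6 lines: hsd iiix dzux hoavj zsou oyinm
Hunk 5: at line 4 remove [zsou] add [uhoqg,hhlks] -> 7 lines: hsd iiix dzux hoavj uhoqg hhlks oyinm
Final line count: 7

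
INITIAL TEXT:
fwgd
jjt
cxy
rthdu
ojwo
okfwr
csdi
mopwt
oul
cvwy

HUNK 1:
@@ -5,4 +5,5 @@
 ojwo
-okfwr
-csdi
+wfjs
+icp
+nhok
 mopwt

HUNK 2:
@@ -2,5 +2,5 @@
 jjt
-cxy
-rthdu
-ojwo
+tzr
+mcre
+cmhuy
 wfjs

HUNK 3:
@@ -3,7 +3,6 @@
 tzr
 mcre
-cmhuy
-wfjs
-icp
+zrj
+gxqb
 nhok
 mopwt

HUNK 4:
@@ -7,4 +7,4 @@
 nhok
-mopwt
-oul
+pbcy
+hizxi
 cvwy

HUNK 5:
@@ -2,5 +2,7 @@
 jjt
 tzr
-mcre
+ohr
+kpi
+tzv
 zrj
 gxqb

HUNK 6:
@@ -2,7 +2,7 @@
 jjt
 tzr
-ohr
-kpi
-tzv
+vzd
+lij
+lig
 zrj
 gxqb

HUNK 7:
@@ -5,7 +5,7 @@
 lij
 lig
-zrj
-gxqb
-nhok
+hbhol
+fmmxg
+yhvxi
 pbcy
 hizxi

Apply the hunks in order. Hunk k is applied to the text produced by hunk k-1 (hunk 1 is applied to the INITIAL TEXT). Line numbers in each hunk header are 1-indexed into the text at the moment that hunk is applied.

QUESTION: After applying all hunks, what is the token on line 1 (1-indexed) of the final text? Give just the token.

Answer: fwgd

Derivation:
Hunk 1: at line 5 remove [okfwr,csdi] add [wfjs,icp,nhok] -> 11 lines: fwgd jjt cxy rthdu ojwo wfjs icp nhok mopwt oul cvwy
Hunk 2: at line 2 remove [cxy,rthdu,ojwo] add [tzr,mcre,cmhuy] -> 11 lines: fwgd jjt tzr mcre cmhuy wfjs icp nhok mopwt oul cvwy
Hunk 3: at line 3 remove [cmhuy,wfjs,icp] add [zrj,gxqb] -> 10 lines: fwgd jjt tzr mcre zrj gxqb nhok mopwt oul cvwy
Hunk 4: at line 7 remove [mopwt,oul] add [pbcy,hizxi] -> 10 lines: fwgd jjt tzr mcre zrj gxqb nhok pbcy hizxi cvwy
Hunk 5: at line 2 remove [mcre] add [ohr,kpi,tzv] -> 12 lines: fwgd jjt tzr ohr kpi tzv zrj gxqb nhok pbcy hizxi cvwy
Hunk 6: at line 2 remove [ohr,kpi,tzv] add [vzd,lij,lig] -> 12 lines: fwgd jjt tzr vzd lij lig zrj gxqb nhok pbcy hizxi cvwy
Hunk 7: at line 5 remove [zrj,gxqb,nhok] add [hbhol,fmmxg,yhvxi] -> 12 lines: fwgd jjt tzr vzd lij lig hbhol fmmxg yhvxi pbcy hizxi cvwy
Final line 1: fwgd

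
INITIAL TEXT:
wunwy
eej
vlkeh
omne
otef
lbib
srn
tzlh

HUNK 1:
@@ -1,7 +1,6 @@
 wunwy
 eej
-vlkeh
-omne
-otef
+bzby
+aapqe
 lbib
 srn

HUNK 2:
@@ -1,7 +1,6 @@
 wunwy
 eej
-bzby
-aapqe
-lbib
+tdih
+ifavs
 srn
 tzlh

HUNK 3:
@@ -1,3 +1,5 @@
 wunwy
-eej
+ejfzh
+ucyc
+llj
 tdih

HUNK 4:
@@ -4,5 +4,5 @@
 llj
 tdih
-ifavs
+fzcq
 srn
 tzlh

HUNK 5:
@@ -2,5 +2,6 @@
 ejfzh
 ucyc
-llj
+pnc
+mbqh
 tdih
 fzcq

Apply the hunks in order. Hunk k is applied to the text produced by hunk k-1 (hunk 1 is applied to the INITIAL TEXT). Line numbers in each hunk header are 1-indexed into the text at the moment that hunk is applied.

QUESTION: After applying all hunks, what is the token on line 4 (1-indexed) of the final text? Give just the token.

Hunk 1: at line 1 remove [vlkeh,omne,otef] add [bzby,aapqe] -> 7 lines: wunwy eej bzby aapqe lbib srn tzlh
Hunk 2: at line 1 remove [bzby,aapqe,lbib] add [tdih,ifavs] -> 6 lines: wunwy eej tdih ifavs srn tzlh
Hunk 3: at line 1 remove [eej] add [ejfzh,ucyc,llj] -> 8 lines: wunwy ejfzh ucyc llj tdih ifavs srn tzlh
Hunk 4: at line 4 remove [ifavs] add [fzcq] -> 8 lines: wunwy ejfzh ucyc llj tdih fzcq srn tzlh
Hunk 5: at line 2 remove [llj] add [pnc,mbqh] -> 9 lines: wunwy ejfzh ucyc pnc mbqh tdih fzcq srn tzlh
Final line 4: pnc

Answer: pnc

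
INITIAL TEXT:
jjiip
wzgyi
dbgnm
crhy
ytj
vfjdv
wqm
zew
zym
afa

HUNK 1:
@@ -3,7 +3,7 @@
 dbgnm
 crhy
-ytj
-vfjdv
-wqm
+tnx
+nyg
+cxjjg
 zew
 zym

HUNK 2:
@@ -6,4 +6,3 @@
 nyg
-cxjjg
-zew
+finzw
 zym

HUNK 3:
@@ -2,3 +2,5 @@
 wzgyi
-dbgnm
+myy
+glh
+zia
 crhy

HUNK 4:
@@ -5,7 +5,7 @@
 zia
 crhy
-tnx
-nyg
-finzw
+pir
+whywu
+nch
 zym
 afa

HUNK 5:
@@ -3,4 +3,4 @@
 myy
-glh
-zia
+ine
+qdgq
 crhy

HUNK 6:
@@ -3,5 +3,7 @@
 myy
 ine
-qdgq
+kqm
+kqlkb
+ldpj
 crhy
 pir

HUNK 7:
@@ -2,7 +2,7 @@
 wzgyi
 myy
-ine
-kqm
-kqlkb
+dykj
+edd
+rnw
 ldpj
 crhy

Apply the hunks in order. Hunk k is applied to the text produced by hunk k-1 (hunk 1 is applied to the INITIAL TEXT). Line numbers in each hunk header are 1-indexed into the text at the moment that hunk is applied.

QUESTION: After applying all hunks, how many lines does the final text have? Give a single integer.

Hunk 1: at line 3 remove [ytj,vfjdv,wqm] add [tnx,nyg,cxjjg] -> 10 lines: jjiip wzgyi dbgnm crhy tnx nyg cxjjg zew zym afa
Hunk 2: at line 6 remove [cxjjg,zew] add [finzw] -> 9 lines: jjiip wzgyi dbgnm crhy tnx nyg finzw zym afa
Hunk 3: at line 2 remove [dbgnm] add [myy,glh,zia] -> 11 lines: jjiip wzgyi myy glh zia crhy tnx nyg finzw zym afa
Hunk 4: at line 5 remove [tnx,nyg,finzw] add [pir,whywu,nch] -> 11 lines: jjiip wzgyi myy glh zia crhy pir whywu nch zym afa
Hunk 5: at line 3 remove [glh,zia] add [ine,qdgq] -> 11 lines: jjiip wzgyi myy ine qdgq crhy pir whywu nch zym afa
Hunk 6: at line 3 remove [qdgq] add [kqm,kqlkb,ldpj] -> 13 lines: jjiip wzgyi myy ine kqm kqlkb ldpj crhy pir whywu nch zym afa
Hunk 7: at line 2 remove [ine,kqm,kqlkb] add [dykj,edd,rnw] -> 13 lines: jjiip wzgyi myy dykj edd rnw ldpj crhy pir whywu nch zym afa
Final line count: 13

Answer: 13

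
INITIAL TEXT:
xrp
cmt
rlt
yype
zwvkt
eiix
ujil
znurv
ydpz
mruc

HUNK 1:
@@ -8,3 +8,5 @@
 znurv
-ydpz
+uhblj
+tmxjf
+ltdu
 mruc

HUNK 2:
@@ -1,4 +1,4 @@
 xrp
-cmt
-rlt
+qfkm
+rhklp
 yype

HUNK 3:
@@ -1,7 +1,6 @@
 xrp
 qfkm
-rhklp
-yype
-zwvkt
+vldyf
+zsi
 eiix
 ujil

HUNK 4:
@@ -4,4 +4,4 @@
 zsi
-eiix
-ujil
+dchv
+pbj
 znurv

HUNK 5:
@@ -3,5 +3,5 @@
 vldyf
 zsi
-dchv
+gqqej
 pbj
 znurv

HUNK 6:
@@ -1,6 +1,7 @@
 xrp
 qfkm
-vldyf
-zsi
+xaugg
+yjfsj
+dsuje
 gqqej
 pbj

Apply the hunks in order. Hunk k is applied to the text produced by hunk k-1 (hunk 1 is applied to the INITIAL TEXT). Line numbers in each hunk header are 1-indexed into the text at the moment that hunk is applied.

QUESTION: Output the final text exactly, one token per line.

Answer: xrp
qfkm
xaugg
yjfsj
dsuje
gqqej
pbj
znurv
uhblj
tmxjf
ltdu
mruc

Derivation:
Hunk 1: at line 8 remove [ydpz] add [uhblj,tmxjf,ltdu] -> 12 lines: xrp cmt rlt yype zwvkt eiix ujil znurv uhblj tmxjf ltdu mruc
Hunk 2: at line 1 remove [cmt,rlt] add [qfkm,rhklp] -> 12 lines: xrp qfkm rhklp yype zwvkt eiix ujil znurv uhblj tmxjf ltdu mruc
Hunk 3: at line 1 remove [rhklp,yype,zwvkt] add [vldyf,zsi] -> 11 lines: xrp qfkm vldyf zsi eiix ujil znurv uhblj tmxjf ltdu mruc
Hunk 4: at line 4 remove [eiix,ujil] add [dchv,pbj] -> 11 lines: xrp qfkm vldyf zsi dchv pbj znurv uhblj tmxjf ltdu mruc
Hunk 5: at line 3 remove [dchv] add [gqqej] -> 11 lines: xrp qfkm vldyf zsi gqqej pbj znurv uhblj tmxjf ltdu mruc
Hunk 6: at line 1 remove [vldyf,zsi] add [xaugg,yjfsj,dsuje] -> 12 lines: xrp qfkm xaugg yjfsj dsuje gqqej pbj znurv uhblj tmxjf ltdu mruc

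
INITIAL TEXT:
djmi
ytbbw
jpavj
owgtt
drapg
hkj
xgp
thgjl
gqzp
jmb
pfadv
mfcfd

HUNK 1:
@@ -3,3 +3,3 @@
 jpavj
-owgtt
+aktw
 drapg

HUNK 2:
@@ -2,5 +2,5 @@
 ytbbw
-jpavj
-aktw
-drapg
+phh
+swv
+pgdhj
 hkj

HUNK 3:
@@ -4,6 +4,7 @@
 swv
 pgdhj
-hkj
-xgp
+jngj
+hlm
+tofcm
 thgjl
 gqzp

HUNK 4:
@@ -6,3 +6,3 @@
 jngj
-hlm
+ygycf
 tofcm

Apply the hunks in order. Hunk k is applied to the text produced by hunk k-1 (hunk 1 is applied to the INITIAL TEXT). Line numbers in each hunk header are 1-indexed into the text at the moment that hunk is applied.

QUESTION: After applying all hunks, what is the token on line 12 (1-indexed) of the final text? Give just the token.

Answer: pfadv

Derivation:
Hunk 1: at line 3 remove [owgtt] add [aktw] -> 12 lines: djmi ytbbw jpavj aktw drapg hkj xgp thgjl gqzp jmb pfadv mfcfd
Hunk 2: at line 2 remove [jpavj,aktw,drapg] add [phh,swv,pgdhj] -> 12 lines: djmi ytbbw phh swv pgdhj hkj xgp thgjl gqzp jmb pfadv mfcfd
Hunk 3: at line 4 remove [hkj,xgp] add [jngj,hlm,tofcm] -> 13 lines: djmi ytbbw phh swv pgdhj jngj hlm tofcm thgjl gqzp jmb pfadv mfcfd
Hunk 4: at line 6 remove [hlm] add [ygycf] -> 13 lines: djmi ytbbw phh swv pgdhj jngj ygycf tofcm thgjl gqzp jmb pfadv mfcfd
Final line 12: pfadv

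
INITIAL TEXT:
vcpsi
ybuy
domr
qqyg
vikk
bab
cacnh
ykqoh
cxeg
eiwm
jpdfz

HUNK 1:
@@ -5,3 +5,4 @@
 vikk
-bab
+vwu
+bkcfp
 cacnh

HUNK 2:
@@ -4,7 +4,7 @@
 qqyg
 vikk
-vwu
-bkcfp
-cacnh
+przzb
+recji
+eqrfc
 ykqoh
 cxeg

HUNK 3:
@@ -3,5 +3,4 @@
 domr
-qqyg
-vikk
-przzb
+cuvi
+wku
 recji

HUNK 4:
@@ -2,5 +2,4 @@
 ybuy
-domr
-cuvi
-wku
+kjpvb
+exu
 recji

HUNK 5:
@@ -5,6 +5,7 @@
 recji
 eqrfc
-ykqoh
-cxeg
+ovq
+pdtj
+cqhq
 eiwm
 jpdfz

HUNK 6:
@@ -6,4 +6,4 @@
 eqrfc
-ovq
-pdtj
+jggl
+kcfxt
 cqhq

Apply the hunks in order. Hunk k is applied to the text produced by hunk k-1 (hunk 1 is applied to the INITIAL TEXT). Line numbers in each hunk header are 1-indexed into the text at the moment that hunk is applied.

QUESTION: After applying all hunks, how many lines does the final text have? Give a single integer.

Answer: 11

Derivation:
Hunk 1: at line 5 remove [bab] add [vwu,bkcfp] -> 12 lines: vcpsi ybuy domr qqyg vikk vwu bkcfp cacnh ykqoh cxeg eiwm jpdfz
Hunk 2: at line 4 remove [vwu,bkcfp,cacnh] add [przzb,recji,eqrfc] -> 12 lines: vcpsi ybuy domr qqyg vikk przzb recji eqrfc ykqoh cxeg eiwm jpdfz
Hunk 3: at line 3 remove [qqyg,vikk,przzb] add [cuvi,wku] -> 11 lines: vcpsi ybuy domr cuvi wku recji eqrfc ykqoh cxeg eiwm jpdfz
Hunk 4: at line 2 remove [domr,cuvi,wku] add [kjpvb,exu] -> 10 lines: vcpsi ybuy kjpvb exu recji eqrfc ykqoh cxeg eiwm jpdfz
Hunk 5: at line 5 remove [ykqoh,cxeg] add [ovq,pdtj,cqhq] -> 11 lines: vcpsi ybuy kjpvb exu recji eqrfc ovq pdtj cqhq eiwm jpdfz
Hunk 6: at line 6 remove [ovq,pdtj] add [jggl,kcfxt] -> 11 lines: vcpsi ybuy kjpvb exu recji eqrfc jggl kcfxt cqhq eiwm jpdfz
Final line count: 11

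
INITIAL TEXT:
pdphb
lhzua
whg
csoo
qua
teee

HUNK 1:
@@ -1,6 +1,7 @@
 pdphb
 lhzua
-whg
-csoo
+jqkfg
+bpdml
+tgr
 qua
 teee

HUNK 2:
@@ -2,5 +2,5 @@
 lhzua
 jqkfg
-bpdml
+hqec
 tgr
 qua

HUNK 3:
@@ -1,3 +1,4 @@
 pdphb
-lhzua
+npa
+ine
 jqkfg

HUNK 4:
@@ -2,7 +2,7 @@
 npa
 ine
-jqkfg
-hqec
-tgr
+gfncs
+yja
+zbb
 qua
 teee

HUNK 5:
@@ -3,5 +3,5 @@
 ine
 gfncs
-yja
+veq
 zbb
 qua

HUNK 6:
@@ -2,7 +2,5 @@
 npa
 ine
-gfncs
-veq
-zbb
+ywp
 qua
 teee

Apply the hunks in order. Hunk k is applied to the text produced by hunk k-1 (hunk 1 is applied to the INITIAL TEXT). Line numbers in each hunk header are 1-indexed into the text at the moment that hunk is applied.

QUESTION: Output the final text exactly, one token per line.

Answer: pdphb
npa
ine
ywp
qua
teee

Derivation:
Hunk 1: at line 1 remove [whg,csoo] add [jqkfg,bpdml,tgr] -> 7 lines: pdphb lhzua jqkfg bpdml tgr qua teee
Hunk 2: at line 2 remove [bpdml] add [hqec] -> 7 lines: pdphb lhzua jqkfg hqec tgr qua teee
Hunk 3: at line 1 remove [lhzua] add [npa,ine] -> 8 lines: pdphb npa ine jqkfg hqec tgr qua teee
Hunk 4: at line 2 remove [jqkfg,hqec,tgr] add [gfncs,yja,zbb] -> 8 lines: pdphb npa ine gfncs yja zbb qua teee
Hunk 5: at line 3 remove [yja] add [veq] -> 8 lines: pdphb npa ine gfncs veq zbb qua teee
Hunk 6: at line 2 remove [gfncs,veq,zbb] add [ywp] -> 6 lines: pdphb npa ine ywp qua teee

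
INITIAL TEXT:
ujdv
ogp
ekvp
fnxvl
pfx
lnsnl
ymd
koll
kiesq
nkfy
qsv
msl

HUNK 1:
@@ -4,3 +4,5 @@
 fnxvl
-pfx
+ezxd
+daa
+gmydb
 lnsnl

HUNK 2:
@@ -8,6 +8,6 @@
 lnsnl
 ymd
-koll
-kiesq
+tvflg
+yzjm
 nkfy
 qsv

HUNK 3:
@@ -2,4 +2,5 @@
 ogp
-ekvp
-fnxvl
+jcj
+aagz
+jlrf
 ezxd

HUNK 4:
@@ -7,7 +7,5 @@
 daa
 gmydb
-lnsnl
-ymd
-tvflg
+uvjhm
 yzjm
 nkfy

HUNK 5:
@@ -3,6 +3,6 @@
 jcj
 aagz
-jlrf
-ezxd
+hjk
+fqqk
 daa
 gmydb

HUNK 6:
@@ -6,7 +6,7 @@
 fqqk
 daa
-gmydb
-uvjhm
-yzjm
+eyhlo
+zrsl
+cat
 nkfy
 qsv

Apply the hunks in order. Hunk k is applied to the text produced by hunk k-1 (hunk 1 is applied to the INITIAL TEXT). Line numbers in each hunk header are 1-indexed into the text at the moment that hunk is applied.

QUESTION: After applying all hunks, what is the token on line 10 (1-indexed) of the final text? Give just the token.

Answer: cat

Derivation:
Hunk 1: at line 4 remove [pfx] add [ezxd,daa,gmydb] -> 14 lines: ujdv ogp ekvp fnxvl ezxd daa gmydb lnsnl ymd koll kiesq nkfy qsv msl
Hunk 2: at line 8 remove [koll,kiesq] add [tvflg,yzjm] -> 14 lines: ujdv ogp ekvp fnxvl ezxd daa gmydb lnsnl ymd tvflg yzjm nkfy qsv msl
Hunk 3: at line 2 remove [ekvp,fnxvl] add [jcj,aagz,jlrf] -> 15 lines: ujdv ogp jcj aagz jlrf ezxd daa gmydb lnsnl ymd tvflg yzjm nkfy qsv msl
Hunk 4: at line 7 remove [lnsnl,ymd,tvflg] add [uvjhm] -> 13 lines: ujdv ogp jcj aagz jlrf ezxd daa gmydb uvjhm yzjm nkfy qsv msl
Hunk 5: at line 3 remove [jlrf,ezxd] add [hjk,fqqk] -> 13 lines: ujdv ogp jcj aagz hjk fqqk daa gmydb uvjhm yzjm nkfy qsv msl
Hunk 6: at line 6 remove [gmydb,uvjhm,yzjm] add [eyhlo,zrsl,cat] -> 13 lines: ujdv ogp jcj aagz hjk fqqk daa eyhlo zrsl cat nkfy qsv msl
Final line 10: cat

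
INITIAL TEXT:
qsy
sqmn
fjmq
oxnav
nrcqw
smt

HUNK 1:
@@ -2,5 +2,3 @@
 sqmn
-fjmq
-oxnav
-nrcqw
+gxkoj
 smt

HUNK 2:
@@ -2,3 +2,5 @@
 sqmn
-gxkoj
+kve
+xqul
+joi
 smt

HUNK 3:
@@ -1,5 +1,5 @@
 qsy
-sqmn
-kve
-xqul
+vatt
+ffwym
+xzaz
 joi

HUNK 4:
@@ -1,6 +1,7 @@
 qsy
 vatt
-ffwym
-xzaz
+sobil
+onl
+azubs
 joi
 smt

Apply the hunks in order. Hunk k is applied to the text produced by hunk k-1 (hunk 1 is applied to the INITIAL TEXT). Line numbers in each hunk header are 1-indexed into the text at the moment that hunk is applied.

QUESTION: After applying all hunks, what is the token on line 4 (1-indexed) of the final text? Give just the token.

Hunk 1: at line 2 remove [fjmq,oxnav,nrcqw] add [gxkoj] -> 4 lines: qsy sqmn gxkoj smt
Hunk 2: at line 2 remove [gxkoj] add [kve,xqul,joi] -> 6 lines: qsy sqmn kve xqul joi smt
Hunk 3: at line 1 remove [sqmn,kve,xqul] add [vatt,ffwym,xzaz] -> 6 lines: qsy vatt ffwym xzaz joi smt
Hunk 4: at line 1 remove [ffwym,xzaz] add [sobil,onl,azubs] -> 7 lines: qsy vatt sobil onl azubs joi smt
Final line 4: onl

Answer: onl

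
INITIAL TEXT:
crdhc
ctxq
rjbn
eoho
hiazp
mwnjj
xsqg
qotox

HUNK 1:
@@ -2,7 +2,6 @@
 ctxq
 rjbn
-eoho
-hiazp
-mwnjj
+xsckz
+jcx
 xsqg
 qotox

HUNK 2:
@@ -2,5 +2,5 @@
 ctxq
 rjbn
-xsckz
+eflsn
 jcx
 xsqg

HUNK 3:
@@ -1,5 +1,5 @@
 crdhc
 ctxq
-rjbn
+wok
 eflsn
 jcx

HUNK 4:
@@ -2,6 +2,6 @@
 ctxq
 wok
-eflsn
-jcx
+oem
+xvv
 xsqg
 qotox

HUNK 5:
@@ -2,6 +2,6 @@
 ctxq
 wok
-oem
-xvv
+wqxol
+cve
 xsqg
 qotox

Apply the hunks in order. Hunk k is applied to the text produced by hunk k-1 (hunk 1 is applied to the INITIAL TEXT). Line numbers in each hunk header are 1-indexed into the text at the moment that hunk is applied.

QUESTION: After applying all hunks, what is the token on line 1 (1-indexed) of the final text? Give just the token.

Hunk 1: at line 2 remove [eoho,hiazp,mwnjj] add [xsckz,jcx] -> 7 lines: crdhc ctxq rjbn xsckz jcx xsqg qotox
Hunk 2: at line 2 remove [xsckz] add [eflsn] -> 7 lines: crdhc ctxq rjbn eflsn jcx xsqg qotox
Hunk 3: at line 1 remove [rjbn] add [wok] -> 7 lines: crdhc ctxq wok eflsn jcx xsqg qotox
Hunk 4: at line 2 remove [eflsn,jcx] add [oem,xvv] -> 7 lines: crdhc ctxq wok oem xvv xsqg qotox
Hunk 5: at line 2 remove [oem,xvv] add [wqxol,cve] -> 7 lines: crdhc ctxq wok wqxol cve xsqg qotox
Final line 1: crdhc

Answer: crdhc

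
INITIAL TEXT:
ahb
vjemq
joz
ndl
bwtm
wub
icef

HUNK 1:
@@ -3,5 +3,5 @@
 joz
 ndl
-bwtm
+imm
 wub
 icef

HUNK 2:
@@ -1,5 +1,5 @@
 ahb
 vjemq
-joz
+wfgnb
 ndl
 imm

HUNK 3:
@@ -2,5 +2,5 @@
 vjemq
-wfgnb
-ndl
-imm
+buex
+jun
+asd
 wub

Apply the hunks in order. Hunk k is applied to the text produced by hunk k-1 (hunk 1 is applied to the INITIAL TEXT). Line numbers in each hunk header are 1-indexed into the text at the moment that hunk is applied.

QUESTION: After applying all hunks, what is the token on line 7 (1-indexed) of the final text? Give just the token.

Hunk 1: at line 3 remove [bwtm] add [imm] -> 7 lines: ahb vjemq joz ndl imm wub icef
Hunk 2: at line 1 remove [joz] add [wfgnb] -> 7 lines: ahb vjemq wfgnb ndl imm wub icef
Hunk 3: at line 2 remove [wfgnb,ndl,imm] add [buex,jun,asd] -> 7 lines: ahb vjemq buex jun asd wub icef
Final line 7: icef

Answer: icef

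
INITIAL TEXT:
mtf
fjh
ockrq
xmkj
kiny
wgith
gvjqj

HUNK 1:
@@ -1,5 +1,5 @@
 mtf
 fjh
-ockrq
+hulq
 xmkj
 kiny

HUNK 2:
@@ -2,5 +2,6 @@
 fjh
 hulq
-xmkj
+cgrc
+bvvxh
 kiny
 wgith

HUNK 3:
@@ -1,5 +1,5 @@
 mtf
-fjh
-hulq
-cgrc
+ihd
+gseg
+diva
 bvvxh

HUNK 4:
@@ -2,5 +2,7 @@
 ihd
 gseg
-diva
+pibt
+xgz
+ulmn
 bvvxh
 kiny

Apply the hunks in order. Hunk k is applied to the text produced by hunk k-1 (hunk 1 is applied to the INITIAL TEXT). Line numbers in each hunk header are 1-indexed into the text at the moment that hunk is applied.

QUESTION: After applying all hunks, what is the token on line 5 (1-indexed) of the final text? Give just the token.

Answer: xgz

Derivation:
Hunk 1: at line 1 remove [ockrq] add [hulq] -> 7 lines: mtf fjh hulq xmkj kiny wgith gvjqj
Hunk 2: at line 2 remove [xmkj] add [cgrc,bvvxh] -> 8 lines: mtf fjh hulq cgrc bvvxh kiny wgith gvjqj
Hunk 3: at line 1 remove [fjh,hulq,cgrc] add [ihd,gseg,diva] -> 8 lines: mtf ihd gseg diva bvvxh kiny wgith gvjqj
Hunk 4: at line 2 remove [diva] add [pibt,xgz,ulmn] -> 10 lines: mtf ihd gseg pibt xgz ulmn bvvxh kiny wgith gvjqj
Final line 5: xgz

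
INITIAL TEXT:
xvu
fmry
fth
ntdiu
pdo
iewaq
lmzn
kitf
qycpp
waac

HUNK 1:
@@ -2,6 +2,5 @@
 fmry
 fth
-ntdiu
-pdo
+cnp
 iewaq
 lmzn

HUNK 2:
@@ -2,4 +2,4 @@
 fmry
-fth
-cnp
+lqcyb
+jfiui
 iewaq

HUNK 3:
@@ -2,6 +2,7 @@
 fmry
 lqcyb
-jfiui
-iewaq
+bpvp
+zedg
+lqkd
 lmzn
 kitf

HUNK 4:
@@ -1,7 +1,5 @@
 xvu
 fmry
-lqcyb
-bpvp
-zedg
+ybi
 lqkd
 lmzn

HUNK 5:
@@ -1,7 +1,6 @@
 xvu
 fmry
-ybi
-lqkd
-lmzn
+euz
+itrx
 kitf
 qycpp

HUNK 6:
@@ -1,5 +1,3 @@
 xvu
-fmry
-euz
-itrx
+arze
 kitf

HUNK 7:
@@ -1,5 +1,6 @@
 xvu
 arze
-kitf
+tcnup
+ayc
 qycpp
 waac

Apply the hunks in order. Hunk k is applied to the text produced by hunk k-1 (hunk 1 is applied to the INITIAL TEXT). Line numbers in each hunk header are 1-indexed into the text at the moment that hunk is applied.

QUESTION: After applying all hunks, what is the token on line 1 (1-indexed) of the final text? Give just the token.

Hunk 1: at line 2 remove [ntdiu,pdo] add [cnp] -> 9 lines: xvu fmry fth cnp iewaq lmzn kitf qycpp waac
Hunk 2: at line 2 remove [fth,cnp] add [lqcyb,jfiui] -> 9 lines: xvu fmry lqcyb jfiui iewaq lmzn kitf qycpp waac
Hunk 3: at line 2 remove [jfiui,iewaq] add [bpvp,zedg,lqkd] -> 10 lines: xvu fmry lqcyb bpvp zedg lqkd lmzn kitf qycpp waac
Hunk 4: at line 1 remove [lqcyb,bpvp,zedg] add [ybi] -> 8 lines: xvu fmry ybi lqkd lmzn kitf qycpp waac
Hunk 5: at line 1 remove [ybi,lqkd,lmzn] add [euz,itrx] -> 7 lines: xvu fmry euz itrx kitf qycpp waac
Hunk 6: at line 1 remove [fmry,euz,itrx] add [arze] -> 5 lines: xvu arze kitf qycpp waac
Hunk 7: at line 1 remove [kitf] add [tcnup,ayc] -> 6 lines: xvu arze tcnup ayc qycpp waac
Final line 1: xvu

Answer: xvu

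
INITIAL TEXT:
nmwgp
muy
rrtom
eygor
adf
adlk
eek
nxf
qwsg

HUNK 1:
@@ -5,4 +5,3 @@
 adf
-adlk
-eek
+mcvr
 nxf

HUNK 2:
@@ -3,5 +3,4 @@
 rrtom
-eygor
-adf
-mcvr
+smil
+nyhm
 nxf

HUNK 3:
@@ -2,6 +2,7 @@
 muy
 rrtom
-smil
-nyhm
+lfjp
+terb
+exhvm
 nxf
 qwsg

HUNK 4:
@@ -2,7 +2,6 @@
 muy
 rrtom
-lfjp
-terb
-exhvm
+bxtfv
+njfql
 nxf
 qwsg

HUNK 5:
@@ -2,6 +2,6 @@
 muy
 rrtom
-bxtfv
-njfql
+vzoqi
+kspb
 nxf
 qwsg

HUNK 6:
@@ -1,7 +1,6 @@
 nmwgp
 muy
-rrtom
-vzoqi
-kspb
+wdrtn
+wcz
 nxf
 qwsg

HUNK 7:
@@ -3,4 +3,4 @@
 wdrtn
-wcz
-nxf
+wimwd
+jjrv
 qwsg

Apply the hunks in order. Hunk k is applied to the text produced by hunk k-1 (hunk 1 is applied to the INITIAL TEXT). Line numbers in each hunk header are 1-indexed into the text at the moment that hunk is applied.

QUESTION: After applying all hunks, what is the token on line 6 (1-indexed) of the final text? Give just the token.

Hunk 1: at line 5 remove [adlk,eek] add [mcvr] -> 8 lines: nmwgp muy rrtom eygor adf mcvr nxf qwsg
Hunk 2: at line 3 remove [eygor,adf,mcvr] add [smil,nyhm] -> 7 lines: nmwgp muy rrtom smil nyhm nxf qwsg
Hunk 3: at line 2 remove [smil,nyhm] add [lfjp,terb,exhvm] -> 8 lines: nmwgp muy rrtom lfjp terb exhvm nxf qwsg
Hunk 4: at line 2 remove [lfjp,terb,exhvm] add [bxtfv,njfql] -> 7 lines: nmwgp muy rrtom bxtfv njfql nxf qwsg
Hunk 5: at line 2 remove [bxtfv,njfql] add [vzoqi,kspb] -> 7 lines: nmwgp muy rrtom vzoqi kspb nxf qwsg
Hunk 6: at line 1 remove [rrtom,vzoqi,kspb] add [wdrtn,wcz] -> 6 lines: nmwgp muy wdrtn wcz nxf qwsg
Hunk 7: at line 3 remove [wcz,nxf] add [wimwd,jjrv] -> 6 lines: nmwgp muy wdrtn wimwd jjrv qwsg
Final line 6: qwsg

Answer: qwsg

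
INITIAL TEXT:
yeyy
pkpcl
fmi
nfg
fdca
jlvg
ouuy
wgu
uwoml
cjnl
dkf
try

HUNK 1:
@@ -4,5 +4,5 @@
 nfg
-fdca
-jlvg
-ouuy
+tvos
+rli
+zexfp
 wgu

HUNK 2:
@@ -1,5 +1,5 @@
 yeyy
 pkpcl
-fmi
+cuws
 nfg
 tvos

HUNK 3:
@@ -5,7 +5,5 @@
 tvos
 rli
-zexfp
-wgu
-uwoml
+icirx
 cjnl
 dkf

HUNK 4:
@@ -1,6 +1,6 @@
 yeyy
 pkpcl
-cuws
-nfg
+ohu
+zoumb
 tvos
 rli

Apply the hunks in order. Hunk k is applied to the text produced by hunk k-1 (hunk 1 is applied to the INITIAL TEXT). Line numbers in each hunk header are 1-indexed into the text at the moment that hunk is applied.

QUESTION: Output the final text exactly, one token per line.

Answer: yeyy
pkpcl
ohu
zoumb
tvos
rli
icirx
cjnl
dkf
try

Derivation:
Hunk 1: at line 4 remove [fdca,jlvg,ouuy] add [tvos,rli,zexfp] -> 12 lines: yeyy pkpcl fmi nfg tvos rli zexfp wgu uwoml cjnl dkf try
Hunk 2: at line 1 remove [fmi] add [cuws] -> 12 lines: yeyy pkpcl cuws nfg tvos rli zexfp wgu uwoml cjnl dkf try
Hunk 3: at line 5 remove [zexfp,wgu,uwoml] add [icirx] -> 10 lines: yeyy pkpcl cuws nfg tvos rli icirx cjnl dkf try
Hunk 4: at line 1 remove [cuws,nfg] add [ohu,zoumb] -> 10 lines: yeyy pkpcl ohu zoumb tvos rli icirx cjnl dkf try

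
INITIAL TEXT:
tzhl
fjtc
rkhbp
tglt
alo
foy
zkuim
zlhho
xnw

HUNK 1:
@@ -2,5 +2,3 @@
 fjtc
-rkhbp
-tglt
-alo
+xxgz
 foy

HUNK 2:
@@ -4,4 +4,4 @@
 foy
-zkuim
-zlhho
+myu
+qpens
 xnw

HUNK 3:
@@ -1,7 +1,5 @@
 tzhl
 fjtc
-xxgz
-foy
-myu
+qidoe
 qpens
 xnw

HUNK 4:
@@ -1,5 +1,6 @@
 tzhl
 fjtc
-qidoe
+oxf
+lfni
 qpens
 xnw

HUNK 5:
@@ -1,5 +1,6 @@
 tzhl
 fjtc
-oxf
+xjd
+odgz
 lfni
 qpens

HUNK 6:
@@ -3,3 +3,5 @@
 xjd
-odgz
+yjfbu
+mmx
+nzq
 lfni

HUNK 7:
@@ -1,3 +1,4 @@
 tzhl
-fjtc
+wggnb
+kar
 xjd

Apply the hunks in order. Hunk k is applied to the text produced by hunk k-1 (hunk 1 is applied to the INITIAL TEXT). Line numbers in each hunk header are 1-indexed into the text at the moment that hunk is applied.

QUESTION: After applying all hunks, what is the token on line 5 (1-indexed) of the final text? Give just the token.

Hunk 1: at line 2 remove [rkhbp,tglt,alo] add [xxgz] -> 7 lines: tzhl fjtc xxgz foy zkuim zlhho xnw
Hunk 2: at line 4 remove [zkuim,zlhho] add [myu,qpens] -> 7 lines: tzhl fjtc xxgz foy myu qpens xnw
Hunk 3: at line 1 remove [xxgz,foy,myu] add [qidoe] -> 5 lines: tzhl fjtc qidoe qpens xnw
Hunk 4: at line 1 remove [qidoe] add [oxf,lfni] -> 6 lines: tzhl fjtc oxf lfni qpens xnw
Hunk 5: at line 1 remove [oxf] add [xjd,odgz] -> 7 lines: tzhl fjtc xjd odgz lfni qpens xnw
Hunk 6: at line 3 remove [odgz] add [yjfbu,mmx,nzq] -> 9 lines: tzhl fjtc xjd yjfbu mmx nzq lfni qpens xnw
Hunk 7: at line 1 remove [fjtc] add [wggnb,kar] -> 10 lines: tzhl wggnb kar xjd yjfbu mmx nzq lfni qpens xnw
Final line 5: yjfbu

Answer: yjfbu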